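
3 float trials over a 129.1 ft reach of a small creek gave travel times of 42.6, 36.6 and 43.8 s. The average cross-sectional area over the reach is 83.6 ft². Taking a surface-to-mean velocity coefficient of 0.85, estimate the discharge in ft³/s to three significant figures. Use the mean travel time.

t̄ = (42.6 + 36.6 + 43.8) / 3 = 41 s
v_surface = L / t̄ = 129.1 / 41 = 3.149 ft/s
v_mean = 0.85 × 3.149 = 2.676 ft/s
Q = A × v_mean = 83.6 × 2.676 = 223.8 ft³/s

224 ft³/s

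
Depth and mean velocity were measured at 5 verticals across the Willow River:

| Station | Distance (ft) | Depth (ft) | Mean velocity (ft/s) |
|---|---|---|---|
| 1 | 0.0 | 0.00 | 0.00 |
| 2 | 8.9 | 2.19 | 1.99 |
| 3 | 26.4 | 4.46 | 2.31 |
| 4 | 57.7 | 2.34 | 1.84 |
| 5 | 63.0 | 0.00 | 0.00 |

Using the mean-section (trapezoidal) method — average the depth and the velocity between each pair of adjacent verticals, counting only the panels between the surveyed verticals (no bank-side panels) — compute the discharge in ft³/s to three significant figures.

361 ft³/s

Panel 1-2: Δb = 8.9 ft, d̄ = (0.00+2.19)/2 = 1.095, v̄ = (0.00+1.99)/2 = 0.995 → q = 8.9×1.095×0.995 = 9.697 ft³/s
Panel 2-3: Δb = 17.5 ft, d̄ = (2.19+4.46)/2 = 3.325, v̄ = (1.99+2.31)/2 = 2.15 → q = 17.5×3.325×2.15 = 125.1 ft³/s
Panel 3-4: Δb = 31.3 ft, d̄ = (4.46+2.34)/2 = 3.4, v̄ = (2.31+1.84)/2 = 2.075 → q = 31.3×3.4×2.075 = 220.8 ft³/s
Panel 4-5: Δb = 5.3 ft, d̄ = (2.34+0.00)/2 = 1.17, v̄ = (1.84+0.00)/2 = 0.92 → q = 5.3×1.17×0.92 = 5.705 ft³/s
Q = Σ q = 361.3 ft³/s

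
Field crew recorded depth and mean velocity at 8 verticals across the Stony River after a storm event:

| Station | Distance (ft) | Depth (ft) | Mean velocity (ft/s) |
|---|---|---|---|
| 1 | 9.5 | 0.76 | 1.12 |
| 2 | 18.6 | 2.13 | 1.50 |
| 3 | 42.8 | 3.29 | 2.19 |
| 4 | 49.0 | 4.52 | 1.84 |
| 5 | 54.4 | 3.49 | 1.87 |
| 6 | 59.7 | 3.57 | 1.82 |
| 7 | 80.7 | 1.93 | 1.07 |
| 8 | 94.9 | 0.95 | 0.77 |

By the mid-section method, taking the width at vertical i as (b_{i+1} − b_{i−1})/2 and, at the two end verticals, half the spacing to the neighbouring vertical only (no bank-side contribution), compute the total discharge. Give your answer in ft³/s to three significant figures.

377 ft³/s

w_1 = (18.6 − 9.5)/2 = 4.55 ft; q_1 = 1.12 × 0.76 × 4.55 = 3.873 ft³/s
w_2 = (42.8 − 9.5)/2 = 16.65 ft; q_2 = 1.50 × 2.13 × 16.65 = 53.20 ft³/s
w_3 = (49.0 − 18.6)/2 = 15.2 ft; q_3 = 2.19 × 3.29 × 15.2 = 109.5 ft³/s
w_4 = (54.4 − 42.8)/2 = 5.8 ft; q_4 = 1.84 × 4.52 × 5.8 = 48.24 ft³/s
w_5 = (59.7 − 49.0)/2 = 5.35 ft; q_5 = 1.87 × 3.49 × 5.35 = 34.92 ft³/s
w_6 = (80.7 − 54.4)/2 = 13.15 ft; q_6 = 1.82 × 3.57 × 13.15 = 85.44 ft³/s
w_7 = (94.9 − 59.7)/2 = 17.6 ft; q_7 = 1.07 × 1.93 × 17.6 = 36.35 ft³/s
w_8 = (94.9 − 80.7)/2 = 7.1 ft; q_8 = 0.77 × 0.95 × 7.1 = 5.194 ft³/s
Q = Σ qᵢ = 376.7 ft³/s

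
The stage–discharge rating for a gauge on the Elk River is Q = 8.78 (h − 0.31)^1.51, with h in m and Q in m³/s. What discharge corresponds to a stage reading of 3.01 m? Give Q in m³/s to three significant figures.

39.3 m³/s

Q = 8.78 × (3.01 − 0.31)^1.51 = 8.78 × 2.7^1.51 = 39.34 m³/s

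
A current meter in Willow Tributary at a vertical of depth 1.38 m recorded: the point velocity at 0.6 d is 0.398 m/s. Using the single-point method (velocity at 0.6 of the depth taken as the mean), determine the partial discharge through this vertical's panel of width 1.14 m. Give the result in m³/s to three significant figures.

0.626 m³/s

v̄ = v₀.₆ = 0.398 m/s
q = v̄ × d × w = 0.3980 × 1.38 × 1.14 = 0.6261 m³/s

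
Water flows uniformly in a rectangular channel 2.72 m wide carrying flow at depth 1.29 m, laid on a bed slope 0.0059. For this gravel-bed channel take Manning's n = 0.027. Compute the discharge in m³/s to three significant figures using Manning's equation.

7.58 m³/s

A = b·y = 2.72 × 1.29 = 3.509 m²
P = b + 2y = 2.72 + 2×1.29 = 5.300 m
R = A/P = 3.509/5.300 = 0.6620 m
Q = (1/n)·A·R^(2/3)·S^(1/2) = (1/0.027) × 3.509 × 0.6620^(2/3) × 0.0059^(1/2) = 7.582 m³/s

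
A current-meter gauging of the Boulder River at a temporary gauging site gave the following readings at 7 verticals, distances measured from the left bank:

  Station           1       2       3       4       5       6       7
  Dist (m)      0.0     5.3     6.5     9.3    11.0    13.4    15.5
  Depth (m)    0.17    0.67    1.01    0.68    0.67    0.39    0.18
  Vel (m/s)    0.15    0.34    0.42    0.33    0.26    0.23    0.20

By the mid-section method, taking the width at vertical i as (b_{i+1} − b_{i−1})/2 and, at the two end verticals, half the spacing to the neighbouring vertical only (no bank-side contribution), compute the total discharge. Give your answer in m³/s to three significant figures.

2.76 m³/s

w_1 = (5.3 − 0.0)/2 = 2.65 m; q_1 = 0.15 × 0.17 × 2.65 = 0.06758 m³/s
w_2 = (6.5 − 0.0)/2 = 3.25 m; q_2 = 0.34 × 0.67 × 3.25 = 0.7404 m³/s
w_3 = (9.3 − 5.3)/2 = 2 m; q_3 = 0.42 × 1.01 × 2 = 0.8484 m³/s
w_4 = (11.0 − 6.5)/2 = 2.25 m; q_4 = 0.33 × 0.68 × 2.25 = 0.5049 m³/s
w_5 = (13.4 − 9.3)/2 = 2.05 m; q_5 = 0.26 × 0.67 × 2.05 = 0.3571 m³/s
w_6 = (15.5 − 11.0)/2 = 2.25 m; q_6 = 0.23 × 0.39 × 2.25 = 0.2018 m³/s
w_7 = (15.5 − 13.4)/2 = 1.05 m; q_7 = 0.20 × 0.18 × 1.05 = 0.03780 m³/s
Q = Σ qᵢ = 2.758 m³/s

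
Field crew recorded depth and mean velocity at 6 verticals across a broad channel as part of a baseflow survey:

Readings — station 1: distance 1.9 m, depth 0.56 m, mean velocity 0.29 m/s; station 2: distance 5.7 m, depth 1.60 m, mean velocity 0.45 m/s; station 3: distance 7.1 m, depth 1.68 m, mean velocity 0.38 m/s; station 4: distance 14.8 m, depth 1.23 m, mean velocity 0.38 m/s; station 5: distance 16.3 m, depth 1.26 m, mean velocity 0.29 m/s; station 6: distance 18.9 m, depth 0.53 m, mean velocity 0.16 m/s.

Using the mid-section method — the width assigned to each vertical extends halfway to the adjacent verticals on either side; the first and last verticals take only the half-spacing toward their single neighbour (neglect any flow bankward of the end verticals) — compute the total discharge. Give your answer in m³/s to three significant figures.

8.09 m³/s

w_1 = (5.7 − 1.9)/2 = 1.9 m; q_1 = 0.29 × 0.56 × 1.9 = 0.3086 m³/s
w_2 = (7.1 − 1.9)/2 = 2.6 m; q_2 = 0.45 × 1.60 × 2.6 = 1.872 m³/s
w_3 = (14.8 − 5.7)/2 = 4.55 m; q_3 = 0.38 × 1.68 × 4.55 = 2.905 m³/s
w_4 = (16.3 − 7.1)/2 = 4.6 m; q_4 = 0.38 × 1.23 × 4.6 = 2.150 m³/s
w_5 = (18.9 − 14.8)/2 = 2.05 m; q_5 = 0.29 × 1.26 × 2.05 = 0.7491 m³/s
w_6 = (18.9 − 16.3)/2 = 1.3 m; q_6 = 0.16 × 0.53 × 1.3 = 0.1102 m³/s
Q = Σ qᵢ = 8.095 m³/s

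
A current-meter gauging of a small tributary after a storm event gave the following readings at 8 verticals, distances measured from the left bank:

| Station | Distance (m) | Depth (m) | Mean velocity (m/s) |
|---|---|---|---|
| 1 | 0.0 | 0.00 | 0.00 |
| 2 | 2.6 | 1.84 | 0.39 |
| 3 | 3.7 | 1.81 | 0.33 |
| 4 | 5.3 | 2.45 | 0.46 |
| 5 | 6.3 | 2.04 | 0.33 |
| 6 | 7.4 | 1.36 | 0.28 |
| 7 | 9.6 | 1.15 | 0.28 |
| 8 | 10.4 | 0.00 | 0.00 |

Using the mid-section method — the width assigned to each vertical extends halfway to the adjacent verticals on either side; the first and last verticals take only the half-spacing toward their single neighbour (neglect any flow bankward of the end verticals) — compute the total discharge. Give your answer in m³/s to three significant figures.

w_2 = (3.7 − 0.0)/2 = 1.85 m; q_2 = 0.39 × 1.84 × 1.85 = 1.328 m³/s
w_3 = (5.3 − 2.6)/2 = 1.35 m; q_3 = 0.33 × 1.81 × 1.35 = 0.8064 m³/s
w_4 = (6.3 − 3.7)/2 = 1.3 m; q_4 = 0.46 × 2.45 × 1.3 = 1.465 m³/s
w_5 = (7.4 − 5.3)/2 = 1.05 m; q_5 = 0.33 × 2.04 × 1.05 = 0.7069 m³/s
w_6 = (9.6 − 6.3)/2 = 1.65 m; q_6 = 0.28 × 1.36 × 1.65 = 0.6283 m³/s
w_7 = (10.4 − 7.4)/2 = 1.5 m; q_7 = 0.28 × 1.15 × 1.5 = 0.4830 m³/s
Stations 1, 8 contribute zero (depth or velocity is 0).
Q = Σ qᵢ = 5.417 m³/s

5.42 m³/s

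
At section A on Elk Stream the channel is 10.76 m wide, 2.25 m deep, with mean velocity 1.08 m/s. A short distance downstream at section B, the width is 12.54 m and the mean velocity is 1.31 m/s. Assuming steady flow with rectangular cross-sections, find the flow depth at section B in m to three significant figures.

1.59 m

Q = A₁V₁ = (10.76×2.25) × 1.08 = 26.15 m³/s
d₂ = Q/(b₂ V₂) = 26.15/(12.54×1.31) = 1.592 m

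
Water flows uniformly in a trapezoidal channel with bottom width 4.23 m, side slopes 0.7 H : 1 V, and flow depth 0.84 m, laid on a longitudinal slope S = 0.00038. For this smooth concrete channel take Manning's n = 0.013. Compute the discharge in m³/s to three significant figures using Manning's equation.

4.53 m³/s

A = (b + z·y)·y = (4.23 + 0.7×0.84)×0.84 = 4.047 m²
P = b + 2y√(1+z²) = 4.23 + 2×0.84×√(1+0.7²) = 6.281 m
R = A/P = 4.047/6.281 = 0.6444 m
Q = (1/n)·A·R^(2/3)·S^(1/2) = (1/0.013) × 4.047 × 0.6444^(2/3) × 0.00038^(1/2) = 4.527 m³/s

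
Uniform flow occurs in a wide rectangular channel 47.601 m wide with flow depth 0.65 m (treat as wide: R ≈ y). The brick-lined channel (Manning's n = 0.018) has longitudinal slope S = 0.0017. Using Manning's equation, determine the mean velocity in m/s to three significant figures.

A = b·y = 47.601 × 0.65 = 30.94 m²
Wide channel: R ≈ y = 0.65 m
Q = (1/n)·A·R^(2/3)·S^(1/2) = (1/0.018) × 30.94 × 0.6500^(2/3) × 0.0017^(1/2) = 53.18 m³/s
V = Q/A = 53.18/30.94 = 1.719 m/s

1.72 m/s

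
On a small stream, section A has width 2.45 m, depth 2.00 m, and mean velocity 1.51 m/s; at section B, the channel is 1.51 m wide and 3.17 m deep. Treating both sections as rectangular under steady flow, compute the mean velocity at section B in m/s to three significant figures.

1.55 m/s

Q = A₁V₁ = (2.45×2.00) × 1.51 = 7.399 m³/s
A₂ = 1.51 × 3.17 = 4.787 m²
V₂ = Q/A₂ = 7.399/4.787 = 1.546 m/s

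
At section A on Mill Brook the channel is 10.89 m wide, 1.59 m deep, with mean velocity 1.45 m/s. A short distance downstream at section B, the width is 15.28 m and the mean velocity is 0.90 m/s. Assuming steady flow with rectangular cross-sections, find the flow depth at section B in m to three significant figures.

1.83 m

Q = A₁V₁ = (10.89×1.59) × 1.45 = 25.11 m³/s
d₂ = Q/(b₂ V₂) = 25.11/(15.28×0.90) = 1.826 m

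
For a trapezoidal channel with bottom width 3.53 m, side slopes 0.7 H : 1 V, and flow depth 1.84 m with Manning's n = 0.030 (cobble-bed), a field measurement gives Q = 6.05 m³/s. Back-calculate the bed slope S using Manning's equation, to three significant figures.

A = (b + z·y)·y = (3.53 + 0.7×1.84)×1.84 = 8.865 m²
P = b + 2y√(1+z²) = 3.53 + 2×1.84×√(1+0.7²) = 8.022 m
R = A/P = 8.865/8.022 = 1.105 m
S = (Q·n / (1·A·R^(2/3)))² = (6.05×0.030 / (1×8.865×1.069))² = 0.0003669

0.000367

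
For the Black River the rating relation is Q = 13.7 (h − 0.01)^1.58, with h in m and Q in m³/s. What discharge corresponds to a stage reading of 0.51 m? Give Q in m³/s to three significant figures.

Q = 13.7 × (0.51 − 0.01)^1.58 = 13.7 × 0.5^1.58 = 4.582 m³/s

4.58 m³/s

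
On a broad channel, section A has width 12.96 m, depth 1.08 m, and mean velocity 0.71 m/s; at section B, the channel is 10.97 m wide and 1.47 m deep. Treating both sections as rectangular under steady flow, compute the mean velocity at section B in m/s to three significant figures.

0.616 m/s

Q = A₁V₁ = (12.96×1.08) × 0.71 = 9.938 m³/s
A₂ = 10.97 × 1.47 = 16.13 m²
V₂ = Q/A₂ = 9.938/16.13 = 0.6163 m/s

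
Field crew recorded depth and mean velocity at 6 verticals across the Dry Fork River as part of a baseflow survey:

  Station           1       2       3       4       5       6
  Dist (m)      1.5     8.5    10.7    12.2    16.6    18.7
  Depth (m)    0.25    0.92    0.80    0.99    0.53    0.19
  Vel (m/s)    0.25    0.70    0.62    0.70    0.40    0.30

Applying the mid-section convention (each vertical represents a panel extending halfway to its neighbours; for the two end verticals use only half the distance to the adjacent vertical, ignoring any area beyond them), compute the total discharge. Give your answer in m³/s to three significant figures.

w_1 = (8.5 − 1.5)/2 = 3.5 m; q_1 = 0.25 × 0.25 × 3.5 = 0.2188 m³/s
w_2 = (10.7 − 1.5)/2 = 4.6 m; q_2 = 0.70 × 0.92 × 4.6 = 2.962 m³/s
w_3 = (12.2 − 8.5)/2 = 1.85 m; q_3 = 0.62 × 0.80 × 1.85 = 0.9176 m³/s
w_4 = (16.6 − 10.7)/2 = 2.95 m; q_4 = 0.70 × 0.99 × 2.95 = 2.044 m³/s
w_5 = (18.7 − 12.2)/2 = 3.25 m; q_5 = 0.40 × 0.53 × 3.25 = 0.6890 m³/s
w_6 = (18.7 − 16.6)/2 = 1.05 m; q_6 = 0.30 × 0.19 × 1.05 = 0.05985 m³/s
Q = Σ qᵢ = 6.892 m³/s

6.89 m³/s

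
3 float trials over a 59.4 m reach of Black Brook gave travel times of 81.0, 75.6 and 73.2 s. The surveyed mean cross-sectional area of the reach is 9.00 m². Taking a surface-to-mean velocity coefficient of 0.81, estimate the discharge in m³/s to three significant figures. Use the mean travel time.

5.65 m³/s

t̄ = (81.0 + 75.6 + 73.2) / 3 = 76.6 s
v_surface = L / t̄ = 59.4 / 76.6 = 0.7755 m/s
v_mean = 0.81 × 0.7755 = 0.6281 m/s
Q = A × v_mean = 9.00 × 0.6281 = 5.653 m³/s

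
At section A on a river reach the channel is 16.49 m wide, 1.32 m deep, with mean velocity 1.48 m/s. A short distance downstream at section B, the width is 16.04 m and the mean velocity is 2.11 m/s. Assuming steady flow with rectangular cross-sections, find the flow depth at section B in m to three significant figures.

0.952 m

Q = A₁V₁ = (16.49×1.32) × 1.48 = 32.21 m³/s
d₂ = Q/(b₂ V₂) = 32.21/(16.04×2.11) = 0.9519 m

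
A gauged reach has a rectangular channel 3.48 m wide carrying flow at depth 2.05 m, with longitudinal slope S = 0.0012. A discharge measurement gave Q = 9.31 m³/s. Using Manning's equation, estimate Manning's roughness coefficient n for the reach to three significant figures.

0.0255

A = b·y = 3.48 × 2.05 = 7.134 m²
P = b + 2y = 3.48 + 2×2.05 = 7.580 m
R = A/P = 7.134/7.580 = 0.9412 m
n = (1/Q)·A·R^(2/3)·S^(1/2) = (1/9.31) × 7.134 × 0.9604 × 0.03464 = 0.02549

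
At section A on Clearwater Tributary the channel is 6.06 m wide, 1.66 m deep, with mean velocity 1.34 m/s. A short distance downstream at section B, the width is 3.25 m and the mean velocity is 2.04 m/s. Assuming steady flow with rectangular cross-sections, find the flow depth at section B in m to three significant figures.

Q = A₁V₁ = (6.06×1.66) × 1.34 = 13.48 m³/s
d₂ = Q/(b₂ V₂) = 13.48/(3.25×2.04) = 2.033 m

2.03 m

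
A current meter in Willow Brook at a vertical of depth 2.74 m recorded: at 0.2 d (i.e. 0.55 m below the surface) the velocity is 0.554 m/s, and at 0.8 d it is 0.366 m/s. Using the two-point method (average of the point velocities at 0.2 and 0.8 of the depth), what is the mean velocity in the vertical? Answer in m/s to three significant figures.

0.460 m/s

v̄ = (0.554 + 0.366) / 2 = 0.4600 m/s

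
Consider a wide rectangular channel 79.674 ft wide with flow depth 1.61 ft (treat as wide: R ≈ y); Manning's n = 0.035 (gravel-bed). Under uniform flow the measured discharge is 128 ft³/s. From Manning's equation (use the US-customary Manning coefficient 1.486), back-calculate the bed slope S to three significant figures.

0.000293

A = b·y = 79.674 × 1.61 = 128.3 ft²
Wide channel: R ≈ y = 1.61 ft
S = (Q·n / (1.486·A·R^(2/3)))² = (128×0.035 / (1.486×128.3×1.374))² = 0.0002927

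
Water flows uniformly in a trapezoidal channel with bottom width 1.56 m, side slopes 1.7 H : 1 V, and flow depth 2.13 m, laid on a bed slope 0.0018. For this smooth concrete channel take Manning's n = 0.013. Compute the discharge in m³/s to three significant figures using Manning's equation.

A = (b + z·y)·y = (1.56 + 1.7×2.13)×2.13 = 11.04 m²
P = b + 2y√(1+z²) = 1.56 + 2×2.13×√(1+1.7²) = 9.962 m
R = A/P = 11.04/9.962 = 1.108 m
Q = (1/n)·A·R^(2/3)·S^(1/2) = (1/0.013) × 11.04 × 1.108^(2/3) × 0.0018^(1/2) = 38.56 m³/s

38.6 m³/s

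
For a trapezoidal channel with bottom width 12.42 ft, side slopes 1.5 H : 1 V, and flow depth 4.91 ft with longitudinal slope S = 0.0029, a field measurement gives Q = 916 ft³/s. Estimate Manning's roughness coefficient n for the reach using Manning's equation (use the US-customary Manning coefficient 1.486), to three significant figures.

A = (b + z·y)·y = (12.42 + 1.5×4.91)×4.91 = 97.14 ft²
P = b + 2y√(1+z²) = 12.42 + 2×4.91×√(1+1.5²) = 30.12 ft
R = A/P = 97.14/30.12 = 3.225 ft
n = (1.486/Q)·A·R^(2/3)·S^(1/2) = (1.486/916) × 97.14 × 2.183 × 0.05385 = 0.01852

0.0185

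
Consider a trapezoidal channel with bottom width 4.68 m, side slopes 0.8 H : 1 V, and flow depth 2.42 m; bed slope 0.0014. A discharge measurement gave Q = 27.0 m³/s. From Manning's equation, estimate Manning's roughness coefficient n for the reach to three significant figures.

0.0287

A = (b + z·y)·y = (4.68 + 0.8×2.42)×2.42 = 16.01 m²
P = b + 2y√(1+z²) = 4.68 + 2×2.42×√(1+0.8²) = 10.88 m
R = A/P = 16.01/10.88 = 1.472 m
n = (1/Q)·A·R^(2/3)·S^(1/2) = (1/27.0) × 16.01 × 1.294 × 0.03742 = 0.02871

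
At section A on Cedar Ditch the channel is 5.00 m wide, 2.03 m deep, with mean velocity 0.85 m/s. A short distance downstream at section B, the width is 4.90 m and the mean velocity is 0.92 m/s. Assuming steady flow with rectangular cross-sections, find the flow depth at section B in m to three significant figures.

1.91 m

Q = A₁V₁ = (5.00×2.03) × 0.85 = 8.628 m³/s
d₂ = Q/(b₂ V₂) = 8.628/(4.90×0.92) = 1.914 m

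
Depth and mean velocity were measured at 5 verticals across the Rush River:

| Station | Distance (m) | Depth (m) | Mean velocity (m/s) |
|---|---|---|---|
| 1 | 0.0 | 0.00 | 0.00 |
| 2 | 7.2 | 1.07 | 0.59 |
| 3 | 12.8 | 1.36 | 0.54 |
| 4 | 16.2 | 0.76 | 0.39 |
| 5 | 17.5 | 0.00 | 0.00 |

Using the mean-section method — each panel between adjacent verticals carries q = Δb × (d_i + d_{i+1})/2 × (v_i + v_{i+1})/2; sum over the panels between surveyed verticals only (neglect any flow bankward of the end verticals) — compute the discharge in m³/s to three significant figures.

6.75 m³/s

Panel 1-2: Δb = 7.2 m, d̄ = (0.00+1.07)/2 = 0.535, v̄ = (0.00+0.59)/2 = 0.295 → q = 7.2×0.535×0.295 = 1.136 m³/s
Panel 2-3: Δb = 5.6 m, d̄ = (1.07+1.36)/2 = 1.215, v̄ = (0.59+0.54)/2 = 0.565 → q = 5.6×1.215×0.565 = 3.844 m³/s
Panel 3-4: Δb = 3.4 m, d̄ = (1.36+0.76)/2 = 1.06, v̄ = (0.54+0.39)/2 = 0.465 → q = 3.4×1.06×0.465 = 1.676 m³/s
Panel 4-5: Δb = 1.3 m, d̄ = (0.76+0.00)/2 = 0.38, v̄ = (0.39+0.00)/2 = 0.195 → q = 1.3×0.38×0.195 = 0.09633 m³/s
Q = Σ q = 6.753 m³/s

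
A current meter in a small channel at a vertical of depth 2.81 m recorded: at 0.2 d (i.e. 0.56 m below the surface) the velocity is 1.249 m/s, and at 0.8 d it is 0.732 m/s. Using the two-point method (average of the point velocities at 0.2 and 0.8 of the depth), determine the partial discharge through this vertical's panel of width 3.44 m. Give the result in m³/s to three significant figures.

9.57 m³/s

v̄ = (1.249 + 0.732) / 2 = 0.9905 m/s
q = v̄ × d × w = 0.9905 × 2.81 × 3.44 = 9.575 m³/s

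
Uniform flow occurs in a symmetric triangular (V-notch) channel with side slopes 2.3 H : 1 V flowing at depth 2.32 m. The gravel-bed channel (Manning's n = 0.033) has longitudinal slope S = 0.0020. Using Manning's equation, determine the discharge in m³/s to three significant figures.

17.5 m³/s

A = z·y² = 2.3×2.32² = 12.38 m²
P = 2y√(1+z²) = 2×2.32×√(1+2.3²) = 11.64 m
R = A/P = 12.38/11.64 = 1.064 m
Q = (1/n)·A·R^(2/3)·S^(1/2) = (1/0.033) × 12.38 × 1.064^(2/3) × 0.0020^(1/2) = 17.48 m³/s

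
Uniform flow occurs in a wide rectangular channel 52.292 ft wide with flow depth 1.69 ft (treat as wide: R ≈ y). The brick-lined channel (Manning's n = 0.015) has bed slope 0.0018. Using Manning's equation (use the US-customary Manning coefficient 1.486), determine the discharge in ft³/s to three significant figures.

A = b·y = 52.292 × 1.69 = 88.37 ft²
Wide channel: R ≈ y = 1.69 ft
Q = (1.486/n)·A·R^(2/3)·S^(1/2) = (1.486/0.015) × 88.37 × 1.690^(2/3) × 0.0018^(1/2) = 527.0 ft³/s

527 ft³/s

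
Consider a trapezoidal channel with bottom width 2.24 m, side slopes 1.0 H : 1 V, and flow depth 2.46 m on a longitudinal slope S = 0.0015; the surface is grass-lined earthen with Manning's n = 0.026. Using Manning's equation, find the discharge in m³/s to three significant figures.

A = (b + z·y)·y = (2.24 + 1.0×2.46)×2.46 = 11.56 m²
P = b + 2y√(1+z²) = 2.24 + 2×2.46×√(1+1.0²) = 9.198 m
R = A/P = 11.56/9.198 = 1.257 m
Q = (1/n)·A·R^(2/3)·S^(1/2) = (1/0.026) × 11.56 × 1.257^(2/3) × 0.0015^(1/2) = 20.06 m³/s

20.1 m³/s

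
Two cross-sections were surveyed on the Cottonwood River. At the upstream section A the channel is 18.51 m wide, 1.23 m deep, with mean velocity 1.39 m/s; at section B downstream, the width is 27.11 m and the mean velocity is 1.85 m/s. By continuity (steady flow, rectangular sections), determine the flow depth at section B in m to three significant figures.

Q = A₁V₁ = (18.51×1.23) × 1.39 = 31.65 m³/s
d₂ = Q/(b₂ V₂) = 31.65/(27.11×1.85) = 0.6310 m

0.631 m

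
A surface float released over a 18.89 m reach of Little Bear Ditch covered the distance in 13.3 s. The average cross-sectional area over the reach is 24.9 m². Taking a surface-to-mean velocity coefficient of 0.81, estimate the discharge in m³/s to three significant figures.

v_surface = L / t̄ = 18.89 / 13.3 = 1.420 m/s
v_mean = 0.81 × 1.420 = 1.150 m/s
Q = A × v_mean = 24.9 × 1.150 = 28.65 m³/s

28.6 m³/s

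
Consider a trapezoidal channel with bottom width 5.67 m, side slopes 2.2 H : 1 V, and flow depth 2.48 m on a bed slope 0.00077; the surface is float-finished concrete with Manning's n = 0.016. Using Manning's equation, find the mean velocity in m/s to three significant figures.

A = (b + z·y)·y = (5.67 + 2.2×2.48)×2.48 = 27.59 m²
P = b + 2y√(1+z²) = 5.67 + 2×2.48×√(1+2.2²) = 17.66 m
R = A/P = 27.59/17.66 = 1.563 m
Q = (1/n)·A·R^(2/3)·S^(1/2) = (1/0.016) × 27.59 × 1.563^(2/3) × 0.00077^(1/2) = 64.44 m³/s
V = Q/A = 64.44/27.59 = 2.336 m/s

2.34 m/s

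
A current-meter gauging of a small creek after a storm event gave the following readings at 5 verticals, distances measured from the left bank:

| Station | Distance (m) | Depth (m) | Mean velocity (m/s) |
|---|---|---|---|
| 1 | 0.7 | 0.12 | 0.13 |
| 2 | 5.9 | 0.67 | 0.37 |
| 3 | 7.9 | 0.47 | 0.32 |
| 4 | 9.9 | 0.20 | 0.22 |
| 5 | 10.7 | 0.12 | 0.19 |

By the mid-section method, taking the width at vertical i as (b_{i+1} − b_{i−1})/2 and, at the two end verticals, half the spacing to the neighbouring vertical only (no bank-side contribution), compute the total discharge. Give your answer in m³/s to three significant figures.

w_1 = (5.9 − 0.7)/2 = 2.6 m; q_1 = 0.13 × 0.12 × 2.6 = 0.04056 m³/s
w_2 = (7.9 − 0.7)/2 = 3.6 m; q_2 = 0.37 × 0.67 × 3.6 = 0.8924 m³/s
w_3 = (9.9 − 5.9)/2 = 2 m; q_3 = 0.32 × 0.47 × 2 = 0.3008 m³/s
w_4 = (10.7 − 7.9)/2 = 1.4 m; q_4 = 0.22 × 0.20 × 1.4 = 0.06160 m³/s
w_5 = (10.7 − 9.9)/2 = 0.4 m; q_5 = 0.19 × 0.12 × 0.4 = 0.009120 m³/s
Q = Σ qᵢ = 1.305 m³/s

1.30 m³/s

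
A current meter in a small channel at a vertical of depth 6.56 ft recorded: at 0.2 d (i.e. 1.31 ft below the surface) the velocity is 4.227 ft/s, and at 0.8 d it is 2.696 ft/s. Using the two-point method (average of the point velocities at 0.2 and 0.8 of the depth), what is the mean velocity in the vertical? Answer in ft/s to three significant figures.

v̄ = (4.227 + 2.696) / 2 = 3.462 ft/s

3.46 ft/s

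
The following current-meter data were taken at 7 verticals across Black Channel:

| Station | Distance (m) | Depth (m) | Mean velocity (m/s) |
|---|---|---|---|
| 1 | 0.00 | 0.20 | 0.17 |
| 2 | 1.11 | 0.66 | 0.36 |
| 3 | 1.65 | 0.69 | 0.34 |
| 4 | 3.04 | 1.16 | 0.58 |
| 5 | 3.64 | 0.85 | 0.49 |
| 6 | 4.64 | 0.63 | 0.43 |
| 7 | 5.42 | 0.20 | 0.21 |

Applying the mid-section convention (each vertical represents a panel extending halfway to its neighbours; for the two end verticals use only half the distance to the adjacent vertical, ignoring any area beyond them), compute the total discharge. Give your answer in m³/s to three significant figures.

w_1 = (1.11 − 0.00)/2 = 0.555 m; q_1 = 0.17 × 0.20 × 0.555 = 0.01887 m³/s
w_2 = (1.65 − 0.00)/2 = 0.825 m; q_2 = 0.36 × 0.66 × 0.825 = 0.1960 m³/s
w_3 = (3.04 − 1.11)/2 = 0.965 m; q_3 = 0.34 × 0.69 × 0.965 = 0.2264 m³/s
w_4 = (3.64 − 1.65)/2 = 0.995 m; q_4 = 0.58 × 1.16 × 0.995 = 0.6694 m³/s
w_5 = (4.64 − 3.04)/2 = 0.8 m; q_5 = 0.49 × 0.85 × 0.8 = 0.3332 m³/s
w_6 = (5.42 − 3.64)/2 = 0.89 m; q_6 = 0.43 × 0.63 × 0.89 = 0.2411 m³/s
w_7 = (5.42 − 4.64)/2 = 0.39 m; q_7 = 0.21 × 0.20 × 0.39 = 0.01638 m³/s
Q = Σ qᵢ = 1.701 m³/s

1.70 m³/s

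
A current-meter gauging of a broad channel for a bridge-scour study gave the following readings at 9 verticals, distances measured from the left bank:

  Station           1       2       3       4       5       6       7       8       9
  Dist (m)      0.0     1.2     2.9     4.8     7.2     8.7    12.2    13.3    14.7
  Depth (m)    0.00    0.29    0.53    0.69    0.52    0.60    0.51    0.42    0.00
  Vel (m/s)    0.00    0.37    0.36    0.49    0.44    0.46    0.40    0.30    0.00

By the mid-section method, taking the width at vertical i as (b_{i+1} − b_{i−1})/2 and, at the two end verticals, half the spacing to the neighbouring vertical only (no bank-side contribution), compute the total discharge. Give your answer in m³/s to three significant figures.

2.99 m³/s

w_2 = (2.9 − 0.0)/2 = 1.45 m; q_2 = 0.37 × 0.29 × 1.45 = 0.1556 m³/s
w_3 = (4.8 − 1.2)/2 = 1.8 m; q_3 = 0.36 × 0.53 × 1.8 = 0.3434 m³/s
w_4 = (7.2 − 2.9)/2 = 2.15 m; q_4 = 0.49 × 0.69 × 2.15 = 0.7269 m³/s
w_5 = (8.7 − 4.8)/2 = 1.95 m; q_5 = 0.44 × 0.52 × 1.95 = 0.4462 m³/s
w_6 = (12.2 − 7.2)/2 = 2.5 m; q_6 = 0.46 × 0.60 × 2.5 = 0.6900 m³/s
w_7 = (13.3 − 8.7)/2 = 2.3 m; q_7 = 0.40 × 0.51 × 2.3 = 0.4692 m³/s
w_8 = (14.7 − 12.2)/2 = 1.25 m; q_8 = 0.30 × 0.42 × 1.25 = 0.1575 m³/s
Stations 1, 9 contribute zero (depth or velocity is 0).
Q = Σ qᵢ = 2.989 m³/s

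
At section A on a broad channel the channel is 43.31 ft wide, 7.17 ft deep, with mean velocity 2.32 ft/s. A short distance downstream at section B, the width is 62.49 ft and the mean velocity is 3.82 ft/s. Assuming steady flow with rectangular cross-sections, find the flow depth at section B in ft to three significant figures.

Q = A₁V₁ = (43.31×7.17) × 2.32 = 720.4 ft³/s
d₂ = Q/(b₂ V₂) = 720.4/(62.49×3.82) = 3.018 ft

3.02 ft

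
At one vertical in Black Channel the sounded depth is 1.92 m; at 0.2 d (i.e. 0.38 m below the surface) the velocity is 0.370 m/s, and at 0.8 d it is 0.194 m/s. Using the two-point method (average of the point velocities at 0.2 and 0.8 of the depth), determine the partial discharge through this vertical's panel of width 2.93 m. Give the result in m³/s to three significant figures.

1.59 m³/s

v̄ = (0.370 + 0.194) / 2 = 0.2820 m/s
q = v̄ × d × w = 0.2820 × 1.92 × 2.93 = 1.586 m³/s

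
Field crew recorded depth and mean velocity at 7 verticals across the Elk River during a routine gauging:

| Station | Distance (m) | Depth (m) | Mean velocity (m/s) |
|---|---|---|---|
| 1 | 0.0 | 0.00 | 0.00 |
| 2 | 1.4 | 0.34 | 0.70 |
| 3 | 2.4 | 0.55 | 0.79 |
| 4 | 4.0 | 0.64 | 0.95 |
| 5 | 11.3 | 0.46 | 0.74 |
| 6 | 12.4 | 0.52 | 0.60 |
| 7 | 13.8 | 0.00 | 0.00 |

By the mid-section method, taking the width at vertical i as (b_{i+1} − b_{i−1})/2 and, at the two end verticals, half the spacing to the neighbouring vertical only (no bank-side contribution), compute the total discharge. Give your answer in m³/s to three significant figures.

w_2 = (2.4 − 0.0)/2 = 1.2 m; q_2 = 0.70 × 0.34 × 1.2 = 0.2856 m³/s
w_3 = (4.0 − 1.4)/2 = 1.3 m; q_3 = 0.79 × 0.55 × 1.3 = 0.5649 m³/s
w_4 = (11.3 − 2.4)/2 = 4.45 m; q_4 = 0.95 × 0.64 × 4.45 = 2.706 m³/s
w_5 = (12.4 − 4.0)/2 = 4.2 m; q_5 = 0.74 × 0.46 × 4.2 = 1.430 m³/s
w_6 = (13.8 − 11.3)/2 = 1.25 m; q_6 = 0.60 × 0.52 × 1.25 = 0.3900 m³/s
Stations 1, 7 contribute zero (depth or velocity is 0).
Q = Σ qᵢ = 5.376 m³/s

5.38 m³/s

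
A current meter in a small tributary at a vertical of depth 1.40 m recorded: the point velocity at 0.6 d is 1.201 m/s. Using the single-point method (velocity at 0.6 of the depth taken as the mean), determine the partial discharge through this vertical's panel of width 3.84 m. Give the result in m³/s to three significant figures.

6.46 m³/s

v̄ = v₀.₆ = 1.201 m/s
q = v̄ × d × w = 1.201 × 1.40 × 3.84 = 6.457 m³/s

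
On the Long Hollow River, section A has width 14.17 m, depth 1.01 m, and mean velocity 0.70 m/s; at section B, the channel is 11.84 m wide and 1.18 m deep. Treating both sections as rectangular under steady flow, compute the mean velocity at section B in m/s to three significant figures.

Q = A₁V₁ = (14.17×1.01) × 0.70 = 10.02 m³/s
A₂ = 11.84 × 1.18 = 13.97 m²
V₂ = Q/A₂ = 10.02/13.97 = 0.7171 m/s

0.717 m/s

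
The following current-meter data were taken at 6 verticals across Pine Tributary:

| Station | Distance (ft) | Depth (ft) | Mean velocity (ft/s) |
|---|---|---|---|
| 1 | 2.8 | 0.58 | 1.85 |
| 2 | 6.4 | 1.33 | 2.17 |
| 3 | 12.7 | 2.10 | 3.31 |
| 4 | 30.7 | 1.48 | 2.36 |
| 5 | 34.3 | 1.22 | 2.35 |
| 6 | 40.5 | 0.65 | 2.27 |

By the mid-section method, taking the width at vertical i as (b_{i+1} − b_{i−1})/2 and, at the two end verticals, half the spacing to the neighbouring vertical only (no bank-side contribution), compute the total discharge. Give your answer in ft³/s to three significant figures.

w_1 = (6.4 − 2.8)/2 = 1.8 ft; q_1 = 1.85 × 0.58 × 1.8 = 1.931 ft³/s
w_2 = (12.7 − 2.8)/2 = 4.95 ft; q_2 = 2.17 × 1.33 × 4.95 = 14.29 ft³/s
w_3 = (30.7 − 6.4)/2 = 12.15 ft; q_3 = 3.31 × 2.10 × 12.15 = 84.45 ft³/s
w_4 = (34.3 − 12.7)/2 = 10.8 ft; q_4 = 2.36 × 1.48 × 10.8 = 37.72 ft³/s
w_5 = (40.5 − 30.7)/2 = 4.9 ft; q_5 = 2.35 × 1.22 × 4.9 = 14.05 ft³/s
w_6 = (40.5 − 34.3)/2 = 3.1 ft; q_6 = 2.27 × 0.65 × 3.1 = 4.574 ft³/s
Q = Σ qᵢ = 157.0 ft³/s

157 ft³/s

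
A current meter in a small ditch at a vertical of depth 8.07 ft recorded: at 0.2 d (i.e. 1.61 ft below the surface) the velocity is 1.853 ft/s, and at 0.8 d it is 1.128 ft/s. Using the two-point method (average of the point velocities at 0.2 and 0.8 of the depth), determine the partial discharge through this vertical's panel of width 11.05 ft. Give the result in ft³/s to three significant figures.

133 ft³/s

v̄ = (1.853 + 1.128) / 2 = 1.491 ft/s
q = v̄ × d × w = 1.491 × 8.07 × 11.05 = 132.9 ft³/s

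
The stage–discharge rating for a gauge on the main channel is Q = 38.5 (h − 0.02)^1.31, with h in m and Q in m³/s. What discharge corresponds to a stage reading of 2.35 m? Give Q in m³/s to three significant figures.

117 m³/s

Q = 38.5 × (2.35 − 0.02)^1.31 = 38.5 × 2.33^1.31 = 116.6 m³/s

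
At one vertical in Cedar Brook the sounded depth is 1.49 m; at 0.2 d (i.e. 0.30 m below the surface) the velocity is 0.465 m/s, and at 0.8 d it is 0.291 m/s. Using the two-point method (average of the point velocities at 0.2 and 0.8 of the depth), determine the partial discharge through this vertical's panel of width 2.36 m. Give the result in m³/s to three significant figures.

v̄ = (0.465 + 0.291) / 2 = 0.3780 m/s
q = v̄ × d × w = 0.3780 × 1.49 × 2.36 = 1.329 m³/s

1.33 m³/s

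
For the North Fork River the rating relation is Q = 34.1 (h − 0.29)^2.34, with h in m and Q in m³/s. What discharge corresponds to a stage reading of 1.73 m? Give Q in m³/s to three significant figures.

Q = 34.1 × (1.73 − 0.29)^2.34 = 34.1 × 1.44^2.34 = 80.04 m³/s

80.0 m³/s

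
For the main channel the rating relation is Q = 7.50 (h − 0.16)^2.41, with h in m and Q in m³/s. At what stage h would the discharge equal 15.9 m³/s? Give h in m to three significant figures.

1.53 m

h − h₀ = (Q/C)^(1/b) = (15.9/7.50)^(1/2.41) = 1.366 m
h = 0.16 + 1.366 = 1.526 m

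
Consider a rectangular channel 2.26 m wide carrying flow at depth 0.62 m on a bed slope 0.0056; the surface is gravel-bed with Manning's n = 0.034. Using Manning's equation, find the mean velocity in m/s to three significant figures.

1.20 m/s

A = b·y = 2.26 × 0.62 = 1.401 m²
P = b + 2y = 2.26 + 2×0.62 = 3.500 m
R = A/P = 1.401/3.500 = 0.4003 m
Q = (1/n)·A·R^(2/3)·S^(1/2) = (1/0.034) × 1.401 × 0.4003^(2/3) × 0.0056^(1/2) = 1.675 m³/s
V = Q/A = 1.675/1.401 = 1.196 m/s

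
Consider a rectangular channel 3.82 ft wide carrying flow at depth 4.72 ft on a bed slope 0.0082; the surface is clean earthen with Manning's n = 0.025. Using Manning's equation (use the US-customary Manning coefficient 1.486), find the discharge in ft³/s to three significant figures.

119 ft³/s

A = b·y = 3.82 × 4.72 = 18.03 ft²
P = b + 2y = 3.82 + 2×4.72 = 13.26 ft
R = A/P = 18.03/13.26 = 1.360 ft
Q = (1.486/n)·A·R^(2/3)·S^(1/2) = (1.486/0.025) × 18.03 × 1.360^(2/3) × 0.0082^(1/2) = 119.1 ft³/s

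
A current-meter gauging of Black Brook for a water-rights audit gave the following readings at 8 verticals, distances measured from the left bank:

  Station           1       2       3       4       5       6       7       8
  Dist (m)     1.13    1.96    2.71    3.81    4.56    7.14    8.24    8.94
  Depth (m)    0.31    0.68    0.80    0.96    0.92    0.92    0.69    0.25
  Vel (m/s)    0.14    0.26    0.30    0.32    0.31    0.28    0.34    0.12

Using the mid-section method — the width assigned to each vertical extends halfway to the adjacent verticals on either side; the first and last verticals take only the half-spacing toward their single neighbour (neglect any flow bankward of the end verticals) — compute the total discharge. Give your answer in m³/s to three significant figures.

w_1 = (1.96 − 1.13)/2 = 0.415 m; q_1 = 0.14 × 0.31 × 0.415 = 0.01801 m³/s
w_2 = (2.71 − 1.13)/2 = 0.79 m; q_2 = 0.26 × 0.68 × 0.79 = 0.1397 m³/s
w_3 = (3.81 − 1.96)/2 = 0.925 m; q_3 = 0.30 × 0.80 × 0.925 = 0.2220 m³/s
w_4 = (4.56 − 2.71)/2 = 0.925 m; q_4 = 0.32 × 0.96 × 0.925 = 0.2842 m³/s
w_5 = (7.14 − 3.81)/2 = 1.665 m; q_5 = 0.31 × 0.92 × 1.665 = 0.4749 m³/s
w_6 = (8.24 − 4.56)/2 = 1.84 m; q_6 = 0.28 × 0.92 × 1.84 = 0.4740 m³/s
w_7 = (8.94 − 7.14)/2 = 0.9 m; q_7 = 0.34 × 0.69 × 0.9 = 0.2111 m³/s
w_8 = (8.94 − 8.24)/2 = 0.35 m; q_8 = 0.12 × 0.25 × 0.35 = 0.01050 m³/s
Q = Σ qᵢ = 1.834 m³/s

1.83 m³/s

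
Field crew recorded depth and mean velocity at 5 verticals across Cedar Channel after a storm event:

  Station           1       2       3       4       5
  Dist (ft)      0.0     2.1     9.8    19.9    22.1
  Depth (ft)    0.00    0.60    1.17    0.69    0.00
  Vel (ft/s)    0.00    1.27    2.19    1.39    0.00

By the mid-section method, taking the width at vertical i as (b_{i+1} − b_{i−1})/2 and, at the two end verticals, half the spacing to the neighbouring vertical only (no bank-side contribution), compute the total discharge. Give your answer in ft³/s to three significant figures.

w_2 = (9.8 − 0.0)/2 = 4.9 ft; q_2 = 1.27 × 0.60 × 4.9 = 3.734 ft³/s
w_3 = (19.9 − 2.1)/2 = 8.9 ft; q_3 = 2.19 × 1.17 × 8.9 = 22.80 ft³/s
w_4 = (22.1 − 9.8)/2 = 6.15 ft; q_4 = 1.39 × 0.69 × 6.15 = 5.898 ft³/s
Stations 1, 5 contribute zero (depth or velocity is 0).
Q = Σ qᵢ = 32.44 ft³/s

32.4 ft³/s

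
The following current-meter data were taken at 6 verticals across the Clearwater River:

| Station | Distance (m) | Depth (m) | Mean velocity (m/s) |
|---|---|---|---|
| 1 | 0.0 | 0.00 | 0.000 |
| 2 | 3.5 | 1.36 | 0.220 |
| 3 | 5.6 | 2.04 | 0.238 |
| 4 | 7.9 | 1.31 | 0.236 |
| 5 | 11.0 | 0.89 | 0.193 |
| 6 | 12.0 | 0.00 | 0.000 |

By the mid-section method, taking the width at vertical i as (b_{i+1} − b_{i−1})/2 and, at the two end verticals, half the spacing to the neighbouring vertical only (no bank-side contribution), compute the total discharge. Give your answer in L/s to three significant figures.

w_2 = (5.6 − 0.0)/2 = 2.8 m; q_2 = 0.220 × 1.36 × 2.8 = 0.8378 m³/s
w_3 = (7.9 − 3.5)/2 = 2.2 m; q_3 = 0.238 × 2.04 × 2.2 = 1.068 m³/s
w_4 = (11.0 − 5.6)/2 = 2.7 m; q_4 = 0.236 × 1.31 × 2.7 = 0.8347 m³/s
w_5 = (12.0 − 7.9)/2 = 2.05 m; q_5 = 0.193 × 0.89 × 2.05 = 0.3521 m³/s
Stations 1, 6 contribute zero (depth or velocity is 0).
Q = Σ qᵢ = 3.093 m³/s
= 3.093 × 1000 = 3093 L/s

3090 L/s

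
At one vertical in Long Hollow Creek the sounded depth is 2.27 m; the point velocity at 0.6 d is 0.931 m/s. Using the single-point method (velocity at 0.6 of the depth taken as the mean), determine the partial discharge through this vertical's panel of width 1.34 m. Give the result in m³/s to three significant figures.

v̄ = v₀.₆ = 0.931 m/s
q = v̄ × d × w = 0.9310 × 2.27 × 1.34 = 2.832 m³/s

2.83 m³/s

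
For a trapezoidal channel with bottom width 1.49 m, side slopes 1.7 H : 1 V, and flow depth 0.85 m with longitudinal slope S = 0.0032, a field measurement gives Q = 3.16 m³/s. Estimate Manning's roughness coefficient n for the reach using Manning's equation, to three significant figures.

A = (b + z·y)·y = (1.49 + 1.7×0.85)×0.85 = 2.495 m²
P = b + 2y√(1+z²) = 1.49 + 2×0.85×√(1+1.7²) = 4.843 m
R = A/P = 2.495/4.843 = 0.5151 m
n = (1/Q)·A·R^(2/3)·S^(1/2) = (1/3.16) × 2.495 × 0.6426 × 0.05657 = 0.02870

0.0287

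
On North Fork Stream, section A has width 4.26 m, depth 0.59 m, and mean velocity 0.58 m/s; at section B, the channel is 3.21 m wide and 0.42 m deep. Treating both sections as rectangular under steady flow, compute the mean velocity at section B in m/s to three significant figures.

Q = A₁V₁ = (4.26×0.59) × 0.58 = 1.458 m³/s
A₂ = 3.21 × 0.42 = 1.348 m²
V₂ = Q/A₂ = 1.458/1.348 = 1.081 m/s

1.08 m/s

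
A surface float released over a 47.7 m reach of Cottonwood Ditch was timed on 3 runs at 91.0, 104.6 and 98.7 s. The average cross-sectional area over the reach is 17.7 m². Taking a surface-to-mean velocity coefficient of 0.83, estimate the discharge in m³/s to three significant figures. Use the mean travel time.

t̄ = (91.0 + 104.6 + 98.7) / 3 = 98.1 s
v_surface = L / t̄ = 47.7 / 98.1 = 0.4862 m/s
v_mean = 0.83 × 0.4862 = 0.4036 m/s
Q = A × v_mean = 17.7 × 0.4036 = 7.143 m³/s

7.14 m³/s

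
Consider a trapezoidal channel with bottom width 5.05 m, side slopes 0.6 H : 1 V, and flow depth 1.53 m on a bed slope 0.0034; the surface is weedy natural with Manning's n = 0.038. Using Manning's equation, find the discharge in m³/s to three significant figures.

A = (b + z·y)·y = (5.05 + 0.6×1.53)×1.53 = 9.131 m²
P = b + 2y√(1+z²) = 5.05 + 2×1.53×√(1+0.6²) = 8.619 m
R = A/P = 9.131/8.619 = 1.059 m
Q = (1/n)·A·R^(2/3)·S^(1/2) = (1/0.038) × 9.131 × 1.059^(2/3) × 0.0034^(1/2) = 14.56 m³/s

14.6 m³/s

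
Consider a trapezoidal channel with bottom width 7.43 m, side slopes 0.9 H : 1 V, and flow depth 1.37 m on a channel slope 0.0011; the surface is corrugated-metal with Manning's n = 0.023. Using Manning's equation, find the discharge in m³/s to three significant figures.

17.9 m³/s

A = (b + z·y)·y = (7.43 + 0.9×1.37)×1.37 = 11.87 m²
P = b + 2y√(1+z²) = 7.43 + 2×1.37×√(1+0.9²) = 11.12 m
R = A/P = 11.87/11.12 = 1.068 m
Q = (1/n)·A·R^(2/3)·S^(1/2) = (1/0.023) × 11.87 × 1.068^(2/3) × 0.0011^(1/2) = 17.88 m³/s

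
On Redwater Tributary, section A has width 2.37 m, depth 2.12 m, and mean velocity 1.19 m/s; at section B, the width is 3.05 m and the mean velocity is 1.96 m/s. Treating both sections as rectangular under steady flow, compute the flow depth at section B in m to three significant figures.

1.00 m

Q = A₁V₁ = (2.37×2.12) × 1.19 = 5.979 m³/s
d₂ = Q/(b₂ V₂) = 5.979/(3.05×1.96) = 1.000 m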